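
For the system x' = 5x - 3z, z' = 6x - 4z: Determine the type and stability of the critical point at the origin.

A = [[5,-3],[6,-4]]; det(A-λI) = λ^2 - λ - 2.
λ = -1, 2: opposite signs.

saddle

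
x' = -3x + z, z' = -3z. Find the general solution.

x(t) = -C_1e^(-3t) - C_2te^(-3t) + C_2e^(-3t), z(t) = -C_2e^(-3t)

Coefficient matrix A = [[-3, 1], [0, -3]].
Characteristic polynomial det(A - λI) = λ^2 + 6λ + 9 = 0.
Single eigenvalue λ = -3 with algebraic multiplicity 2.
Eigenvector v = (-1,0); generalized eigenvector w with (A-λI)w=v is (1,-1).
General solution: e^(-3t)[C_1·v + C_2·(t·v + w)].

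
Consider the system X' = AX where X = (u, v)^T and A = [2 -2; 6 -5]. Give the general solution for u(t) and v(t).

Coefficient matrix A = [[2, -2], [6, -5]].
Characteristic polynomial det(A - λI) = λ^2 + 3λ + 2 = 0.
Eigenvalues λ = -1, -2.
For λ=-1: (A-λI) row 1 is [3, -2], so an eigenvector is (-2, -3).
For λ=-2: (A-λI) row 1 is [4, -2], so an eigenvector is (1, 2).
General solution: c_1e^(-t)(-2,-3) + c_2e^(-2t)(1,2).

u(t) = -2c_1e^(-t) + c_2e^(-2t), v(t) = -3c_1e^(-t) + 2c_2e^(-2t)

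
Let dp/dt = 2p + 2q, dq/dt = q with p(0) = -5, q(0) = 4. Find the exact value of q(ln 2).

A = [[2,2],[0,1]]; eigenvalues λ = 2, 1.
Eigenvectors: (-1,0) for λ=2, (2,-1) for λ=1.
From the initial condition, c_1 = -3, c_2 = -4.
q(ln 2) = (-3)(2^2)(0) + (-4)(2^1)(-1) = 8.

8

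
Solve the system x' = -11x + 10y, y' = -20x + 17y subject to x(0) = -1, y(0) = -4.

x(t) = -13e^(3t)sin(2t) - e^(3t)cos(2t), y(t) = -18e^(3t)sin(2t) - 4e^(3t)cos(2t)

Coefficient matrix A = [[-11, 10], [-20, 17]].
Characteristic polynomial det(A - λI) = λ^2 - 6λ + 13 = 0.
Eigenvalues λ = 3 ± 2i (complex conjugate pair).
For λ=3+2i: an eigenvector is (2,3) - i(1,1) = (2 - i, 3 - i).
A real fundamental pair from Re and Im of e^((3+2i)t)v: X_1 = e^(3t)(cos(2t)·(2,3) + sin(2t)·(1,1)), X_2 = e^(3t)(sin(2t)·(2,3) - cos(2t)·(1,1)).
General solution: c_1X_1 + c_2X_2.
Applying x(0)=-1, y(0)=-4 gives c_1=-3, c_2=-5.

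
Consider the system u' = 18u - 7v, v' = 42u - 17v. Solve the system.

u(t) = K_1e^(4t) - K_2e^(-3t), v(t) = 2K_1e^(4t) - 3K_2e^(-3t)

Coefficient matrix A = [[18, -7], [42, -17]].
Characteristic polynomial det(A - λI) = λ^2 - λ - 12 = 0.
Eigenvalues λ = 4, -3.
For λ=4: (A-λI) row 1 is [14, -7], so an eigenvector is (1, 2).
For λ=-3: (A-λI) row 1 is [21, -7], so an eigenvector is (-1, -3).
General solution: K_1e^(4t)(1,2) + K_2e^(-3t)(-1,-3).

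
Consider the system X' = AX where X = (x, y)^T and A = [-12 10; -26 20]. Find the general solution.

x(t) = -K_1e^(4t)sin(2t) + 2K_1e^(4t)cos(2t) + 2K_2e^(4t)sin(2t) + K_2e^(4t)cos(2t), y(t) = -2K_1e^(4t)sin(2t) + 3K_1e^(4t)cos(2t) + 3K_2e^(4t)sin(2t) + 2K_2e^(4t)cos(2t)

Coefficient matrix A = [[-12, 10], [-26, 20]].
Characteristic polynomial det(A - λI) = λ^2 - 8λ + 20 = 0.
Eigenvalues λ = 4 ± 2i (complex conjugate pair).
For λ=4+2i: an eigenvector is (2,3) - i(-1,-2) = (2 + i, 3 + 2i).
A real fundamental pair from Re and Im of e^((4+2i)t)v: X_1 = e^(4t)(cos(2t)·(2,3) + sin(2t)·(-1,-2)), X_2 = e^(4t)(sin(2t)·(2,3) - cos(2t)·(-1,-2)).
General solution: K_1X_1 + K_2X_2.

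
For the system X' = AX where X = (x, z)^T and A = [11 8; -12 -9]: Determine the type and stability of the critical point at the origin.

A = [[11,8],[-12,-9]]; det(A-λI) = λ^2 - 2λ - 3.
λ = 3, -1: opposite signs.

saddle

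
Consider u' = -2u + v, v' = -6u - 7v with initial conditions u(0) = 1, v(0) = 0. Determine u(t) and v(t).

Coefficient matrix A = [[-2, 1], [-6, -7]].
Characteristic polynomial det(A - λI) = λ^2 + 9λ + 20 = 0.
Eigenvalues λ = -4, -5.
For λ=-4: (A-λI) row 1 is [2, 1], so an eigenvector is (-1, 2).
For λ=-5: (A-λI) row 1 is [3, 1], so an eigenvector is (1, -3).
General solution: c_1e^(-4t)(-1,2) + c_2e^(-5t)(1,-3).
Applying u(0)=1, v(0)=0 gives c_1=-3, c_2=-2.

u(t) = 3e^(-4t) - 2e^(-5t), v(t) = -6e^(-4t) + 6e^(-5t)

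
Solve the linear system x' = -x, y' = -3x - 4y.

x(t) = C_2e^(-t), y(t) = -C_1e^(-4t) - C_2e^(-t)

Coefficient matrix A = [[-1, 0], [-3, -4]].
Characteristic polynomial det(A - λI) = λ^2 + 5λ + 4 = 0.
Eigenvalues λ = -4, -1.
For λ=-4: (A-λI) row 1 is [3, 0], so an eigenvector is (0, -1).
For λ=-1: (A-λI) row 2 is [-3, -3], so an eigenvector is (1, -1).
General solution: C_1e^(-4t)(0,-1) + C_2e^(-t)(1,-1).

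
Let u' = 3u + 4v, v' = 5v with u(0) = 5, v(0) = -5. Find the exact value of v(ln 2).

A = [[3,4],[0,5]]; eigenvalues λ = 3, 5.
Eigenvectors: (-1,0) for λ=3, (-2,-1) for λ=5.
From the initial condition, c_1 = -15, c_2 = 5.
v(ln 2) = (-15)(2^3)(0) + (5)(2^5)(-1) = -160.

-160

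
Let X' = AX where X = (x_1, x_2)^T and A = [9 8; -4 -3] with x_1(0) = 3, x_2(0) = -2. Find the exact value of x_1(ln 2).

66

A = [[9,8],[-4,-3]]; eigenvalues λ = 1, 5.
Eigenvectors: (-1,1) for λ=1, (-2,1) for λ=5.
From the initial condition, c_1 = -1, c_2 = -1.
x_1(ln 2) = (-1)(2^1)(-1) + (-1)(2^5)(-2) = 66.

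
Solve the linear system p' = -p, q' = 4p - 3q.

Coefficient matrix A = [[-1, 0], [4, -3]].
Characteristic polynomial det(A - λI) = λ^2 + 4λ + 3 = 0.
Eigenvalues λ = -1, -3.
For λ=-1: (A-λI) row 2 is [4, -2], so an eigenvector is (1, 2).
For λ=-3: (A-λI) row 1 is [2, 0], so an eigenvector is (0, 1).
General solution: c_1e^(-t)(1,2) + c_2e^(-3t)(0,1).

p(t) = c_1e^(-t), q(t) = 2c_1e^(-t) + c_2e^(-3t)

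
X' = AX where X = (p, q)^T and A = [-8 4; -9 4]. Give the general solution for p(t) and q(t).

p(t) = 2c_1e^(-2t) + 2c_2te^(-2t) - c_2e^(-2t), q(t) = 3c_1e^(-2t) + 3c_2te^(-2t) - c_2e^(-2t)

Coefficient matrix A = [[-8, 4], [-9, 4]].
Characteristic polynomial det(A - λI) = λ^2 + 4λ + 4 = 0.
Single eigenvalue λ = -2 with algebraic multiplicity 2.
Eigenvector v = (2,3); generalized eigenvector w with (A-λI)w=v is (-1,-1).
General solution: e^(-2t)[c_1·v + c_2·(t·v + w)].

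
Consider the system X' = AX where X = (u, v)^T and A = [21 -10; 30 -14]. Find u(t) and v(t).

u(t) = -c_1e^(t) + 2c_2e^(6t), v(t) = -2c_1e^(t) + 3c_2e^(6t)

Coefficient matrix A = [[21, -10], [30, -14]].
Characteristic polynomial det(A - λI) = λ^2 - 7λ + 6 = 0.
Eigenvalues λ = 1, 6.
For λ=1: (A-λI) row 1 is [20, -10], so an eigenvector is (-1, -2).
For λ=6: (A-λI) row 1 is [15, -10], so an eigenvector is (2, 3).
General solution: c_1e^(t)(-1,-2) + c_2e^(6t)(2,3).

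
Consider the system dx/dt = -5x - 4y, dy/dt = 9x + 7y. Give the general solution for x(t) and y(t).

x(t) = 2c_1e^(t) + 2c_2te^(t) - c_2e^(t), y(t) = -3c_1e^(t) - 3c_2te^(t) + c_2e^(t)

Coefficient matrix A = [[-5, -4], [9, 7]].
Characteristic polynomial det(A - λI) = λ^2 - 2λ + 1 = 0.
Single eigenvalue λ = 1 with algebraic multiplicity 2.
Eigenvector v = (2,-3); generalized eigenvector w with (A-λI)w=v is (-1,1).
General solution: e^(t)[c_1·v + c_2·(t·v + w)].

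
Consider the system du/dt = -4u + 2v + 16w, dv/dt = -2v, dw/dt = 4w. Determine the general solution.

u(t) = 2C_1e^(4t) + C_2e^(-2t) + C_3e^(-4t), v(t) = C_2e^(-2t), w(t) = C_1e^(4t)

Coefficient matrix A = [[-4, 2, 16], [0, -2, 0], [0, 0, 4]].
det(A - λI) = 0 gives eigenvalues λ = 4, -2, -4.
For λ=4: eigenvector (2,0,1).
For λ=-2: eigenvector (1,1,0).
For λ=-4: eigenvector (1,0,0).
General solution: C_1e^(4t)(2,0,1) + C_2e^(-2t)(1,1,0) + C_3e^(-4t)(1,0,0).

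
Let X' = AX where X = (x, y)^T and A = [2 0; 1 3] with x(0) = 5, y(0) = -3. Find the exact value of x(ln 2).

A = [[2,0],[1,3]]; eigenvalues λ = 2, 3.
Eigenvectors: (-1,1) for λ=2, (0,-1) for λ=3.
From the initial condition, c_1 = -5, c_2 = -2.
x(ln 2) = (-5)(2^2)(-1) + (-2)(2^3)(0) = 20.

20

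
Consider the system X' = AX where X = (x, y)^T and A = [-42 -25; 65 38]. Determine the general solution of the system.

Coefficient matrix A = [[-42, -25], [65, 38]].
Characteristic polynomial det(A - λI) = λ^2 + 4λ + 29 = 0.
Eigenvalues λ = -2 ± 5i (complex conjugate pair).
For λ=-2+5i: an eigenvector is (1,-2) - i(2,-3) = (1 - 2i, -2 + 3i).
A real fundamental pair from Re and Im of e^((-2+5i)t)v: X_1 = e^(-2t)(cos(5t)·(1,-2) + sin(5t)·(2,-3)), X_2 = e^(-2t)(sin(5t)·(1,-2) - cos(5t)·(2,-3)).
General solution: K_1X_1 + K_2X_2.

x(t) = 2K_1e^(-2t)sin(5t) + K_1e^(-2t)cos(5t) + K_2e^(-2t)sin(5t) - 2K_2e^(-2t)cos(5t), y(t) = -3K_1e^(-2t)sin(5t) - 2K_1e^(-2t)cos(5t) - 2K_2e^(-2t)sin(5t) + 3K_2e^(-2t)cos(5t)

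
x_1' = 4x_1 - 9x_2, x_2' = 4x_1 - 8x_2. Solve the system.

Coefficient matrix A = [[4, -9], [4, -8]].
Characteristic polynomial det(A - λI) = λ^2 + 4λ + 4 = 0.
Single eigenvalue λ = -2 with algebraic multiplicity 2.
Eigenvector v = (3,2); generalized eigenvector w with (A-λI)w=v is (2,1).
General solution: e^(-2t)[C_1·v + C_2·(t·v + w)].

x_1(t) = 3C_1e^(-2t) + 3C_2te^(-2t) + 2C_2e^(-2t), x_2(t) = 2C_1e^(-2t) + 2C_2te^(-2t) + C_2e^(-2t)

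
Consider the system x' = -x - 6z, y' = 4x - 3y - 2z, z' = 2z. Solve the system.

x(t) = C_1e^(-t) - 2C_3e^(2t), y(t) = 2C_1e^(-t) + C_2e^(-3t) - 2C_3e^(2t), z(t) = C_3e^(2t)

Coefficient matrix A = [[-1, 0, -6], [4, -3, -2], [0, 0, 2]].
det(A - λI) = 0 gives eigenvalues λ = -1, -3, 2.
For λ=-1: eigenvector (1,2,0).
For λ=-3: eigenvector (0,1,0).
For λ=2: eigenvector (-2,-2,1).
General solution: C_1e^(-t)(1,2,0) + C_2e^(-3t)(0,1,0) + C_3e^(2t)(-2,-2,1).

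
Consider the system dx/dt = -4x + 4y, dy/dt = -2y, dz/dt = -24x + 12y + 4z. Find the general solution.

Coefficient matrix A = [[-4, 4, 0], [0, -2, 0], [-24, 12, 4]].
det(A - λI) = 0 gives eigenvalues λ = -4, -2, 4.
For λ=-4: eigenvector (1,0,3).
For λ=-2: eigenvector (2,1,6).
For λ=4: eigenvector (0,0,1).
General solution: K_1e^(-4t)(1,0,3) + K_2e^(-2t)(2,1,6) + K_3e^(4t)(0,0,1).

x(t) = K_1e^(-4t) + 2K_2e^(-2t), y(t) = K_2e^(-2t), z(t) = 3K_1e^(-4t) + 6K_2e^(-2t) + K_3e^(4t)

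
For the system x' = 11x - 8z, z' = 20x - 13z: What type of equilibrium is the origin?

stable spiral

A = [[11,-8],[20,-13]]; det(A-λI) = λ^2 + 2λ + 17.
λ = -1 ± 4i: negative real part.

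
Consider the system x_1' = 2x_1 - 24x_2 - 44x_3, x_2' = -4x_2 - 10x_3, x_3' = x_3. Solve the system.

Coefficient matrix A = [[2, -24, -44], [0, -4, -10], [0, 0, 1]].
det(A - λI) = 0 gives eigenvalues λ = 2, -4, 1.
For λ=2: eigenvector (1,0,0).
For λ=-4: eigenvector (4,1,0).
For λ=1: eigenvector (-4,-2,1).
General solution: C_1e^(2t)(1,0,0) + C_2e^(-4t)(4,1,0) + C_3e^(t)(-4,-2,1).

x_1(t) = C_1e^(2t) + 4C_2e^(-4t) - 4C_3e^(t), x_2(t) = C_2e^(-4t) - 2C_3e^(t), x_3(t) = C_3e^(t)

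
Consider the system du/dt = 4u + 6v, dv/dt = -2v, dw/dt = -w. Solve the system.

u(t) = C_1e^(4t) - C_2e^(-2t), v(t) = C_2e^(-2t), w(t) = C_3e^(-t)

Coefficient matrix A = [[4, 6, 0], [0, -2, 0], [0, 0, -1]].
det(A - λI) = 0 gives eigenvalues λ = 4, -2, -1.
For λ=4: eigenvector (1,0,0).
For λ=-2: eigenvector (-1,1,0).
For λ=-1: eigenvector (0,0,1).
General solution: C_1e^(4t)(1,0,0) + C_2e^(-2t)(-1,1,0) + C_3e^(-t)(0,0,1).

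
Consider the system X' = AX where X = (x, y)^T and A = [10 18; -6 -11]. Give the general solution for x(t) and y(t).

x(t) = -3K_1e^(-2t) + 2K_2e^(t), y(t) = 2K_1e^(-2t) - K_2e^(t)

Coefficient matrix A = [[10, 18], [-6, -11]].
Characteristic polynomial det(A - λI) = λ^2 + λ - 2 = 0.
Eigenvalues λ = -2, 1.
For λ=-2: (A-λI) row 1 is [12, 18], so an eigenvector is (-3, 2).
For λ=1: (A-λI) row 1 is [9, 18], so an eigenvector is (2, -1).
General solution: K_1e^(-2t)(-3,2) + K_2e^(t)(2,-1).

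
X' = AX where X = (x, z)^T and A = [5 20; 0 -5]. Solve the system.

x(t) = 2c_1e^(-5t) - c_2e^(5t), z(t) = -c_1e^(-5t)

Coefficient matrix A = [[5, 20], [0, -5]].
Characteristic polynomial det(A - λI) = λ^2 - 25 = 0.
Eigenvalues λ = -5, 5.
For λ=-5: (A-λI) row 1 is [10, 20], so an eigenvector is (2, -1).
For λ=5: (A-λI) row 1 is [0, 20], so an eigenvector is (-1, 0).
General solution: c_1e^(-5t)(2,-1) + c_2e^(5t)(-1,0).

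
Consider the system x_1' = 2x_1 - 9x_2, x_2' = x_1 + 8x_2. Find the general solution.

x_1(t) = -3K_1e^(5t) - 3K_2te^(5t) - 2K_2e^(5t), x_2(t) = K_1e^(5t) + K_2te^(5t) + K_2e^(5t)

Coefficient matrix A = [[2, -9], [1, 8]].
Characteristic polynomial det(A - λI) = λ^2 - 10λ + 25 = 0.
Single eigenvalue λ = 5 with algebraic multiplicity 2.
Eigenvector v = (-3,1); generalized eigenvector w with (A-λI)w=v is (-2,1).
General solution: e^(5t)[K_1·v + K_2·(t·v + w)].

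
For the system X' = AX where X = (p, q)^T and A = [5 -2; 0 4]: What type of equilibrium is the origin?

A = [[5,-2],[0,4]]; det(A-λI) = λ^2 - 9λ + 20.
λ = 5, 4: both positive.

unstable node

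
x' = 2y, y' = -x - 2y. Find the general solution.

Coefficient matrix A = [[0, 2], [-1, -2]].
Characteristic polynomial det(A - λI) = λ^2 + 2λ + 2 = 0.
Eigenvalues λ = -1 ± i (complex conjugate pair).
For λ=-1+i: an eigenvector is (-1,0) - i(-1,1) = (-1 + i, 0 - i).
A real fundamental pair from Re and Im of e^((-1+i)t)v: X_1 = e^(-t)(cos(t)·(-1,0) + sin(t)·(-1,1)), X_2 = e^(-t)(sin(t)·(-1,0) - cos(t)·(-1,1)).
General solution: K_1X_1 + K_2X_2.

x(t) = -K_1e^(-t)sin(t) - K_1e^(-t)cos(t) - K_2e^(-t)sin(t) + K_2e^(-t)cos(t), y(t) = K_1e^(-t)sin(t) - K_2e^(-t)cos(t)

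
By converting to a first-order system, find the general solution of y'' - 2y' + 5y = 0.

y(t) = c_1e^(t)cos(2t) + c_2e^(t)sin(2t)

Let x_1 = y, x_2 = y'. Then x_1' = x_2 and x_2' = -5x_1 + 2x_2.
A = [[0,1],[-5,2]]; det(A-λI) = λ^2 - 2λ + 5.
Eigenvalues λ = 1 ± 2i.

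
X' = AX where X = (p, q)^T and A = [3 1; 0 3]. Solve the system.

Coefficient matrix A = [[3, 1], [0, 3]].
Characteristic polynomial det(A - λI) = λ^2 - 6λ + 9 = 0.
Single eigenvalue λ = 3 with algebraic multiplicity 2.
Eigenvector v = (-1,0); generalized eigenvector w with (A-λI)w=v is (-2,-1).
General solution: e^(3t)[c_1·v + c_2·(t·v + w)].

p(t) = -c_1e^(3t) - c_2te^(3t) - 2c_2e^(3t), q(t) = -c_2e^(3t)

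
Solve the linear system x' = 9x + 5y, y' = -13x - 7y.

x(t) = C_1e^(t)sin(t) + 2C_1e^(t)cos(t) + 2C_2e^(t)sin(t) - C_2e^(t)cos(t), y(t) = -2C_1e^(t)sin(t) - 3C_1e^(t)cos(t) - 3C_2e^(t)sin(t) + 2C_2e^(t)cos(t)

Coefficient matrix A = [[9, 5], [-13, -7]].
Characteristic polynomial det(A - λI) = λ^2 - 2λ + 2 = 0.
Eigenvalues λ = 1 ± i (complex conjugate pair).
For λ=1+i: an eigenvector is (2,-3) - i(1,-2) = (2 - i, -3 + 2i).
A real fundamental pair from Re and Im of e^((1+i)t)v: X_1 = e^(t)(cos(t)·(2,-3) + sin(t)·(1,-2)), X_2 = e^(t)(sin(t)·(2,-3) - cos(t)·(1,-2)).
General solution: C_1X_1 + C_2X_2.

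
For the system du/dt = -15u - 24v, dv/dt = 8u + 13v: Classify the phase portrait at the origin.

saddle

A = [[-15,-24],[8,13]]; det(A-λI) = λ^2 + 2λ - 3.
λ = -3, 1: opposite signs.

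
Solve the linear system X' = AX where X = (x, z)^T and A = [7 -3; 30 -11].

Coefficient matrix A = [[7, -3], [30, -11]].
Characteristic polynomial det(A - λI) = λ^2 + 4λ + 13 = 0.
Eigenvalues λ = -2 ± 3i (complex conjugate pair).
For λ=-2+3i: an eigenvector is (-1,-3) - i(0,-1) = (-1, -3 + i).
A real fundamental pair from Re and Im of e^((-2+3i)t)v: X_1 = e^(-2t)(cos(3t)·(-1,-3) + sin(3t)·(0,-1)), X_2 = e^(-2t)(sin(3t)·(-1,-3) - cos(3t)·(0,-1)).
General solution: K_1X_1 + K_2X_2.

x(t) = -K_1e^(-2t)cos(3t) - K_2e^(-2t)sin(3t), z(t) = -K_1e^(-2t)sin(3t) - 3K_1e^(-2t)cos(3t) - 3K_2e^(-2t)sin(3t) + K_2e^(-2t)cos(3t)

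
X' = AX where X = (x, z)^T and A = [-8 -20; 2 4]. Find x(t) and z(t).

x(t) = -3C_1e^(-2t)sin(2t) + C_1e^(-2t)cos(2t) + C_2e^(-2t)sin(2t) + 3C_2e^(-2t)cos(2t), z(t) = C_1e^(-2t)sin(2t) - C_2e^(-2t)cos(2t)

Coefficient matrix A = [[-8, -20], [2, 4]].
Characteristic polynomial det(A - λI) = λ^2 + 4λ + 8 = 0.
Eigenvalues λ = -2 ± 2i (complex conjugate pair).
For λ=-2+2i: an eigenvector is (1,0) - i(-3,1) = (1 + 3i, 0 - i).
A real fundamental pair from Re and Im of e^((-2+2i)t)v: X_1 = e^(-2t)(cos(2t)·(1,0) + sin(2t)·(-3,1)), X_2 = e^(-2t)(sin(2t)·(1,0) - cos(2t)·(-3,1)).
General solution: C_1X_1 + C_2X_2.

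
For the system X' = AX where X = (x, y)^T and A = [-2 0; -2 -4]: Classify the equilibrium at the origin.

stable node

A = [[-2,0],[-2,-4]]; det(A-λI) = λ^2 + 6λ + 8.
λ = -2, -4: both negative.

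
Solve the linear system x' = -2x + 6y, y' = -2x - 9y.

Coefficient matrix A = [[-2, 6], [-2, -9]].
Characteristic polynomial det(A - λI) = λ^2 + 11λ + 30 = 0.
Eigenvalues λ = -5, -6.
For λ=-5: (A-λI) row 1 is [3, 6], so an eigenvector is (-2, 1).
For λ=-6: (A-λI) row 1 is [4, 6], so an eigenvector is (3, -2).
General solution: C_1e^(-5t)(-2,1) + C_2e^(-6t)(3,-2).

x(t) = -2C_1e^(-5t) + 3C_2e^(-6t), y(t) = C_1e^(-5t) - 2C_2e^(-6t)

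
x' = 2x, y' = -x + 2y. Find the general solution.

x(t) = -C_2e^(2t), y(t) = C_1e^(2t) + C_2te^(2t) + C_2e^(2t)

Coefficient matrix A = [[2, 0], [-1, 2]].
Characteristic polynomial det(A - λI) = λ^2 - 4λ + 4 = 0.
Single eigenvalue λ = 2 with algebraic multiplicity 2.
Eigenvector v = (0,1); generalized eigenvector w with (A-λI)w=v is (-1,1).
General solution: e^(2t)[C_1·v + C_2·(t·v + w)].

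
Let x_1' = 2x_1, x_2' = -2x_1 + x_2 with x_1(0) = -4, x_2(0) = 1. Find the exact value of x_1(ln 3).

A = [[2,0],[-2,1]]; eigenvalues λ = 1, 2.
Eigenvectors: (0,1) for λ=1, (1,-2) for λ=2.
From the initial condition, c_1 = -7, c_2 = -4.
x_1(ln 3) = (-7)(3^1)(0) + (-4)(3^2)(1) = -36.

-36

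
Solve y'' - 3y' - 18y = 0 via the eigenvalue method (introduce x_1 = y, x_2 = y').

Let x_1 = y, x_2 = y'. Then x_1' = x_2 and x_2' = 18x_1 + 3x_2.
A = [[0,1],[18,3]]; det(A-λI) = λ^2 - 3λ - 18.
Eigenvalues λ = -3, 6 with eigenvectors (1,-3), (1,6).

y(t) = C_1e^(-3t) + C_2e^(6t)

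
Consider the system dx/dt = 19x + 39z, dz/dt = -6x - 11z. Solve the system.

Coefficient matrix A = [[19, 39], [-6, -11]].
Characteristic polynomial det(A - λI) = λ^2 - 8λ + 25 = 0.
Eigenvalues λ = 4 ± 3i (complex conjugate pair).
For λ=4+3i: an eigenvector is (-3,1) - i(-2,1) = (-3 + 2i, 1 - i).
A real fundamental pair from Re and Im of e^((4+3i)t)v: X_1 = e^(4t)(cos(3t)·(-3,1) + sin(3t)·(-2,1)), X_2 = e^(4t)(sin(3t)·(-3,1) - cos(3t)·(-2,1)).
General solution: c_1X_1 + c_2X_2.

x(t) = -2c_1e^(4t)sin(3t) - 3c_1e^(4t)cos(3t) - 3c_2e^(4t)sin(3t) + 2c_2e^(4t)cos(3t), z(t) = c_1e^(4t)sin(3t) + c_1e^(4t)cos(3t) + c_2e^(4t)sin(3t) - c_2e^(4t)cos(3t)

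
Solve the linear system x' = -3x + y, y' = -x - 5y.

x(t) = -K_1e^(-4t) - K_2te^(-4t) - 3K_2e^(-4t), y(t) = K_1e^(-4t) + K_2te^(-4t) + 2K_2e^(-4t)

Coefficient matrix A = [[-3, 1], [-1, -5]].
Characteristic polynomial det(A - λI) = λ^2 + 8λ + 16 = 0.
Single eigenvalue λ = -4 with algebraic multiplicity 2.
Eigenvector v = (-1,1); generalized eigenvector w with (A-λI)w=v is (-3,2).
General solution: e^(-4t)[K_1·v + K_2·(t·v + w)].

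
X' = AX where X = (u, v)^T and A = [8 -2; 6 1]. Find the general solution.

u(t) = K_1e^(4t) + 2K_2e^(5t), v(t) = 2K_1e^(4t) + 3K_2e^(5t)

Coefficient matrix A = [[8, -2], [6, 1]].
Characteristic polynomial det(A - λI) = λ^2 - 9λ + 20 = 0.
Eigenvalues λ = 4, 5.
For λ=4: (A-λI) row 1 is [4, -2], so an eigenvector is (1, 2).
For λ=5: (A-λI) row 1 is [3, -2], so an eigenvector is (2, 3).
General solution: K_1e^(4t)(1,2) + K_2e^(5t)(2,3).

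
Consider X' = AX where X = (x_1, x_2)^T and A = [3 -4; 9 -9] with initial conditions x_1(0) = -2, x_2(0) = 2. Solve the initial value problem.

Coefficient matrix A = [[3, -4], [9, -9]].
Characteristic polynomial det(A - λI) = λ^2 + 6λ + 9 = 0.
Single eigenvalue λ = -3 with algebraic multiplicity 2.
Eigenvector v = (-2,-3); generalized eigenvector w with (A-λI)w=v is (1,2).
General solution: e^(-3t)[K_1·v + K_2·(t·v + w)].
Applying x_1(0)=-2, x_2(0)=2 gives K_1=6, K_2=10.

x_1(t) = -20te^(-3t) - 2e^(-3t), x_2(t) = -30te^(-3t) + 2e^(-3t)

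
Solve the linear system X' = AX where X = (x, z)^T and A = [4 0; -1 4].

Coefficient matrix A = [[4, 0], [-1, 4]].
Characteristic polynomial det(A - λI) = λ^2 - 8λ + 16 = 0.
Single eigenvalue λ = 4 with algebraic multiplicity 2.
Eigenvector v = (0,1); generalized eigenvector w with (A-λI)w=v is (-1,3).
General solution: e^(4t)[K_1·v + K_2·(t·v + w)].

x(t) = -K_2e^(4t), z(t) = K_1e^(4t) + K_2te^(4t) + 3K_2e^(4t)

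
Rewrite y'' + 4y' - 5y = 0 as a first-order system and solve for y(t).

y(t) = K_1e^(t) + K_2e^(-5t)

Let x_1 = y, x_2 = y'. Then x_1' = x_2 and x_2' = 5x_1 - 4x_2.
A = [[0,1],[5,-4]]; det(A-λI) = λ^2 + 4λ - 5.
Eigenvalues λ = 1, -5 with eigenvectors (1,1), (1,-5).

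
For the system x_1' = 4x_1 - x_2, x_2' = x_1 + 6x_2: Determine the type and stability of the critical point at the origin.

unstable improper node

A = [[4,-1],[1,6]]; det(A-λI) = λ^2 - 10λ + 25.
repeated λ = 5 with a single eigenvector.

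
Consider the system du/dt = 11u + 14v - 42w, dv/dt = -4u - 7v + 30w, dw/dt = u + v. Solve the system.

Coefficient matrix A = [[11, 14, -42], [-4, -7, 30], [1, 1, 0]].
det(A - λI) = 0 gives eigenvalues λ = -3, 3, 4.
For λ=-3: eigenvector (-1,1,0).
For λ=3: eigenvector (0,3,1).
For λ=4: eigenvector (2,2,1).
General solution: C_1e^(-3t)(-1,1,0) + C_2e^(3t)(0,3,1) + C_3e^(4t)(2,2,1).

u(t) = -C_1e^(-3t) + 2C_3e^(4t), v(t) = C_1e^(-3t) + 3C_2e^(3t) + 2C_3e^(4t), w(t) = C_2e^(3t) + C_3e^(4t)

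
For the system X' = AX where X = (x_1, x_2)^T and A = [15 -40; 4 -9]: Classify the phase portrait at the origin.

unstable spiral

A = [[15,-40],[4,-9]]; det(A-λI) = λ^2 - 6λ + 25.
λ = 3 ± 4i: positive real part.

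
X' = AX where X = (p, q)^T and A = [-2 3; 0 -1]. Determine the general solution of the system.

Coefficient matrix A = [[-2, 3], [0, -1]].
Characteristic polynomial det(A - λI) = λ^2 + 3λ + 2 = 0.
Eigenvalues λ = -2, -1.
For λ=-2: (A-λI) row 1 is [0, 3], so an eigenvector is (1, 0).
For λ=-1: (A-λI) row 1 is [-1, 3], so an eigenvector is (3, 1).
General solution: C_1e^(-2t)(1,0) + C_2e^(-t)(3,1).

p(t) = C_1e^(-2t) + 3C_2e^(-t), q(t) = C_2e^(-t)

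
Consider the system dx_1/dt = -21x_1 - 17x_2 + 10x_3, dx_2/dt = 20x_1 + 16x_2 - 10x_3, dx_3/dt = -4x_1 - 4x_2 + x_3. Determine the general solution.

Coefficient matrix A = [[-21, -17, 10], [20, 16, -10], [-4, -4, 1]].
det(A - λI) = 0 gives eigenvalues λ = -4, -1, 1.
For λ=-4: eigenvector (-1,1,0).
For λ=-1: eigenvector (1,0,2).
For λ=1: eigenvector (2,-2,1).
General solution: K_1e^(-4t)(-1,1,0) + K_2e^(-t)(1,0,2) + K_3e^(t)(2,-2,1).

x_1(t) = -K_1e^(-4t) + K_2e^(-t) + 2K_3e^(t), x_2(t) = K_1e^(-4t) - 2K_3e^(t), x_3(t) = 2K_2e^(-t) + K_3e^(t)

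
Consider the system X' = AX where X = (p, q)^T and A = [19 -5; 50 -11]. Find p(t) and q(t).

Coefficient matrix A = [[19, -5], [50, -11]].
Characteristic polynomial det(A - λI) = λ^2 - 8λ + 41 = 0.
Eigenvalues λ = 4 ± 5i (complex conjugate pair).
For λ=4+5i: an eigenvector is (-1,-3) - i(0,-1) = (-1, -3 + i).
A real fundamental pair from Re and Im of e^((4+5i)t)v: X_1 = e^(4t)(cos(5t)·(-1,-3) + sin(5t)·(0,-1)), X_2 = e^(4t)(sin(5t)·(-1,-3) - cos(5t)·(0,-1)).
General solution: K_1X_1 + K_2X_2.

p(t) = -K_1e^(4t)cos(5t) - K_2e^(4t)sin(5t), q(t) = -K_1e^(4t)sin(5t) - 3K_1e^(4t)cos(5t) - 3K_2e^(4t)sin(5t) + K_2e^(4t)cos(5t)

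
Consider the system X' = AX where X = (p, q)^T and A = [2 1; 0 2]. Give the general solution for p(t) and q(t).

Coefficient matrix A = [[2, 1], [0, 2]].
Characteristic polynomial det(A - λI) = λ^2 - 4λ + 4 = 0.
Single eigenvalue λ = 2 with algebraic multiplicity 2.
Eigenvector v = (-1,0); generalized eigenvector w with (A-λI)w=v is (-2,-1).
General solution: e^(2t)[C_1·v + C_2·(t·v + w)].

p(t) = -C_1e^(2t) - C_2te^(2t) - 2C_2e^(2t), q(t) = -C_2e^(2t)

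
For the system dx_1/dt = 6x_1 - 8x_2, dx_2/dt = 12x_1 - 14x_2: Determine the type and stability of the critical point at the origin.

stable node

A = [[6,-8],[12,-14]]; det(A-λI) = λ^2 + 8λ + 12.
λ = -6, -2: both negative.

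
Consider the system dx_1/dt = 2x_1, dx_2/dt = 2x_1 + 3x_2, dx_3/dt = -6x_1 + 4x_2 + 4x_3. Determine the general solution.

x_1(t) = C_1e^(2t), x_2(t) = -2C_1e^(2t) + C_2e^(3t), x_3(t) = 7C_1e^(2t) - 4C_2e^(3t) + C_3e^(4t)

Coefficient matrix A = [[2, 0, 0], [2, 3, 0], [-6, 4, 4]].
det(A - λI) = 0 gives eigenvalues λ = 2, 3, 4.
For λ=2: eigenvector (1,-2,7).
For λ=3: eigenvector (0,1,-4).
For λ=4: eigenvector (0,0,1).
General solution: C_1e^(2t)(1,-2,7) + C_2e^(3t)(0,1,-4) + C_3e^(4t)(0,0,1).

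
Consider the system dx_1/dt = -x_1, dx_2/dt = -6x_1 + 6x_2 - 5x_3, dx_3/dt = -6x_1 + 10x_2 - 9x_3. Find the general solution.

x_1(t) = C_1e^(-t), x_2(t) = 3C_1e^(-t) + C_2e^(t) - C_3e^(-4t), x_3(t) = 3C_1e^(-t) + C_2e^(t) - 2C_3e^(-4t)

Coefficient matrix A = [[-1, 0, 0], [-6, 6, -5], [-6, 10, -9]].
det(A - λI) = 0 gives eigenvalues λ = -1, 1, -4.
For λ=-1: eigenvector (1,3,3).
For λ=1: eigenvector (0,1,1).
For λ=-4: eigenvector (0,-1,-2).
General solution: C_1e^(-t)(1,3,3) + C_2e^(t)(0,1,1) + C_3e^(-4t)(0,-1,-2).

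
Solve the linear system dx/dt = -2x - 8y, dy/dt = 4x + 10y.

Coefficient matrix A = [[-2, -8], [4, 10]].
Characteristic polynomial det(A - λI) = λ^2 - 8λ + 12 = 0.
Eigenvalues λ = 6, 2.
For λ=6: (A-λI) row 1 is [-8, -8], so an eigenvector is (-1, 1).
For λ=2: (A-λI) row 1 is [-4, -8], so an eigenvector is (-2, 1).
General solution: c_1e^(6t)(-1,1) + c_2e^(2t)(-2,1).

x(t) = -c_1e^(6t) - 2c_2e^(2t), y(t) = c_1e^(6t) + c_2e^(2t)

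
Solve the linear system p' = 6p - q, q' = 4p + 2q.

Coefficient matrix A = [[6, -1], [4, 2]].
Characteristic polynomial det(A - λI) = λ^2 - 8λ + 16 = 0.
Single eigenvalue λ = 4 with algebraic multiplicity 2.
Eigenvector v = (-1,-2); generalized eigenvector w with (A-λI)w=v is (-1,-1).
General solution: e^(4t)[C_1·v + C_2·(t·v + w)].

p(t) = -C_1e^(4t) - C_2te^(4t) - C_2e^(4t), q(t) = -2C_1e^(4t) - 2C_2te^(4t) - C_2e^(4t)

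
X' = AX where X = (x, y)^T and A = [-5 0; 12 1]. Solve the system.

x(t) = c_2e^(-5t), y(t) = c_1e^(t) - 2c_2e^(-5t)

Coefficient matrix A = [[-5, 0], [12, 1]].
Characteristic polynomial det(A - λI) = λ^2 + 4λ - 5 = 0.
Eigenvalues λ = 1, -5.
For λ=1: (A-λI) row 1 is [-6, 0], so an eigenvector is (0, 1).
For λ=-5: (A-λI) row 2 is [12, 6], so an eigenvector is (1, -2).
General solution: c_1e^(t)(0,1) + c_2e^(-5t)(1,-2).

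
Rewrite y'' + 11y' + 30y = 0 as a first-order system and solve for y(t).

y(t) = K_1e^(-6t) + K_2e^(-5t)

Let x_1 = y, x_2 = y'. Then x_1' = x_2 and x_2' = -30x_1 - 11x_2.
A = [[0,1],[-30,-11]]; det(A-λI) = λ^2 + 11λ + 30.
Eigenvalues λ = -6, -5 with eigenvectors (1,-6), (1,-5).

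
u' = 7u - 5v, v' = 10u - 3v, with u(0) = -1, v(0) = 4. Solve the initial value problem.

Coefficient matrix A = [[7, -5], [10, -3]].
Characteristic polynomial det(A - λI) = λ^2 - 4λ + 29 = 0.
Eigenvalues λ = 2 ± 5i (complex conjugate pair).
For λ=2+5i: an eigenvector is (0,1) - i(-1,-1) = (0 + i, 1 + i).
A real fundamental pair from Re and Im of e^((2+5i)t)v: X_1 = e^(2t)(cos(5t)·(0,1) + sin(5t)·(-1,-1)), X_2 = e^(2t)(sin(5t)·(0,1) - cos(5t)·(-1,-1)).
General solution: c_1X_1 + c_2X_2.
Applying u(0)=-1, v(0)=4 gives c_1=5, c_2=-1.

u(t) = -5e^(2t)sin(5t) - e^(2t)cos(5t), v(t) = -6e^(2t)sin(5t) + 4e^(2t)cos(5t)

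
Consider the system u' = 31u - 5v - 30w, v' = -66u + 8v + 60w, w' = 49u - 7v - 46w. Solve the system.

Coefficient matrix A = [[31, -5, -30], [-66, 8, 60], [49, -7, -46]].
det(A - λI) = 0 gives eigenvalues λ = -1, -2, -4.
For λ=-1: eigenvector (5,-10,7).
For λ=-2: eigenvector (5,-9,7).
For λ=-4: eigenvector (2,-4,3).
General solution: K_1e^(-t)(5,-10,7) + K_2e^(-2t)(5,-9,7) + K_3e^(-4t)(2,-4,3).

u(t) = 5K_1e^(-t) + 5K_2e^(-2t) + 2K_3e^(-4t), v(t) = -10K_1e^(-t) - 9K_2e^(-2t) - 4K_3e^(-4t), w(t) = 7K_1e^(-t) + 7K_2e^(-2t) + 3K_3e^(-4t)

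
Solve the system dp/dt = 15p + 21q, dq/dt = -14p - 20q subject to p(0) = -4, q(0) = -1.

Coefficient matrix A = [[15, 21], [-14, -20]].
Characteristic polynomial det(A - λI) = λ^2 + 5λ - 6 = 0.
Eigenvalues λ = -6, 1.
For λ=-6: (A-λI) row 1 is [21, 21], so an eigenvector is (1, -1).
For λ=1: (A-λI) row 1 is [14, 21], so an eigenvector is (3, -2).
General solution: C_1e^(-6t)(1,-1) + C_2e^(t)(3,-2).
Applying p(0)=-4, q(0)=-1 gives C_1=11, C_2=-5.

p(t) = -15e^(t) + 11e^(-6t), q(t) = 10e^(t) - 11e^(-6t)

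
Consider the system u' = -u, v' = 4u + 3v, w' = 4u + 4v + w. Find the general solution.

Coefficient matrix A = [[-1, 0, 0], [4, 3, 0], [4, 4, 1]].
det(A - λI) = 0 gives eigenvalues λ = 1, 3, -1.
For λ=1: eigenvector (0,0,1).
For λ=3: eigenvector (0,1,2).
For λ=-1: eigenvector (1,-1,0).
General solution: c_1e^(t)(0,0,1) + c_2e^(3t)(0,1,2) + c_3e^(-t)(1,-1,0).

u(t) = c_3e^(-t), v(t) = c_2e^(3t) - c_3e^(-t), w(t) = c_1e^(t) + 2c_2e^(3t)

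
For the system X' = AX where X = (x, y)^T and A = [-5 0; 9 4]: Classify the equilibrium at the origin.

saddle

A = [[-5,0],[9,4]]; det(A-λI) = λ^2 + λ - 20.
λ = 4, -5: opposite signs.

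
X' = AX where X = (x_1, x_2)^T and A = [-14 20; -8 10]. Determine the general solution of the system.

Coefficient matrix A = [[-14, 20], [-8, 10]].
Characteristic polynomial det(A - λI) = λ^2 + 4λ + 20 = 0.
Eigenvalues λ = -2 ± 4i (complex conjugate pair).
For λ=-2+4i: an eigenvector is (-1,-1) - i(-2,-1) = (-1 + 2i, -1 + i).
A real fundamental pair from Re and Im of e^((-2+4i)t)v: X_1 = e^(-2t)(cos(4t)·(-1,-1) + sin(4t)·(-2,-1)), X_2 = e^(-2t)(sin(4t)·(-1,-1) - cos(4t)·(-2,-1)).
General solution: C_1X_1 + C_2X_2.

x_1(t) = -2C_1e^(-2t)sin(4t) - C_1e^(-2t)cos(4t) - C_2e^(-2t)sin(4t) + 2C_2e^(-2t)cos(4t), x_2(t) = -C_1e^(-2t)sin(4t) - C_1e^(-2t)cos(4t) - C_2e^(-2t)sin(4t) + C_2e^(-2t)cos(4t)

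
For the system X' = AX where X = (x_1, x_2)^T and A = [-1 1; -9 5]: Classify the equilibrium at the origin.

unstable improper node

A = [[-1,1],[-9,5]]; det(A-λI) = λ^2 - 4λ + 4.
repeated λ = 2 with a single eigenvector.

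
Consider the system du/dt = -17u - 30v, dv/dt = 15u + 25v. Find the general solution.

Coefficient matrix A = [[-17, -30], [15, 25]].
Characteristic polynomial det(A - λI) = λ^2 - 8λ + 25 = 0.
Eigenvalues λ = 4 ± 3i (complex conjugate pair).
For λ=4+3i: an eigenvector is (-3,2) - i(1,-1) = (-3 - i, 2 + i).
A real fundamental pair from Re and Im of e^((4+3i)t)v: X_1 = e^(4t)(cos(3t)·(-3,2) + sin(3t)·(1,-1)), X_2 = e^(4t)(sin(3t)·(-3,2) - cos(3t)·(1,-1)).
General solution: K_1X_1 + K_2X_2.

u(t) = K_1e^(4t)sin(3t) - 3K_1e^(4t)cos(3t) - 3K_2e^(4t)sin(3t) - K_2e^(4t)cos(3t), v(t) = -K_1e^(4t)sin(3t) + 2K_1e^(4t)cos(3t) + 2K_2e^(4t)sin(3t) + K_2e^(4t)cos(3t)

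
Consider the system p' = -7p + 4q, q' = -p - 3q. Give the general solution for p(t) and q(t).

Coefficient matrix A = [[-7, 4], [-1, -3]].
Characteristic polynomial det(A - λI) = λ^2 + 10λ + 25 = 0.
Single eigenvalue λ = -5 with algebraic multiplicity 2.
Eigenvector v = (2,1); generalized eigenvector w with (A-λI)w=v is (-3,-1).
General solution: e^(-5t)[C_1·v + C_2·(t·v + w)].

p(t) = 2C_1e^(-5t) + 2C_2te^(-5t) - 3C_2e^(-5t), q(t) = C_1e^(-5t) + C_2te^(-5t) - C_2e^(-5t)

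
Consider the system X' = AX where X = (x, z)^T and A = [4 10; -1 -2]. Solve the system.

x(t) = -3C_1e^(t)sin(t) - C_1e^(t)cos(t) - C_2e^(t)sin(t) + 3C_2e^(t)cos(t), z(t) = C_1e^(t)sin(t) - C_2e^(t)cos(t)

Coefficient matrix A = [[4, 10], [-1, -2]].
Characteristic polynomial det(A - λI) = λ^2 - 2λ + 2 = 0.
Eigenvalues λ = 1 ± i (complex conjugate pair).
For λ=1+i: an eigenvector is (-1,0) - i(-3,1) = (-1 + 3i, 0 - i).
A real fundamental pair from Re and Im of e^((1+i)t)v: X_1 = e^(t)(cos(t)·(-1,0) + sin(t)·(-3,1)), X_2 = e^(t)(sin(t)·(-1,0) - cos(t)·(-3,1)).
General solution: C_1X_1 + C_2X_2.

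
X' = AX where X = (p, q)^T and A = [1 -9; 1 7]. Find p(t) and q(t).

Coefficient matrix A = [[1, -9], [1, 7]].
Characteristic polynomial det(A - λI) = λ^2 - 8λ + 16 = 0.
Single eigenvalue λ = 4 with algebraic multiplicity 2.
Eigenvector v = (3,-1); generalized eigenvector w with (A-λI)w=v is (-1,0).
General solution: e^(4t)[c_1·v + c_2·(t·v + w)].

p(t) = 3c_1e^(4t) + 3c_2te^(4t) - c_2e^(4t), q(t) = -c_1e^(4t) - c_2te^(4t)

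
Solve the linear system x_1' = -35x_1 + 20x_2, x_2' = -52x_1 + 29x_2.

Coefficient matrix A = [[-35, 20], [-52, 29]].
Characteristic polynomial det(A - λI) = λ^2 + 6λ + 25 = 0.
Eigenvalues λ = -3 ± 4i (complex conjugate pair).
For λ=-3+4i: an eigenvector is (-1,-2) - i(-2,-3) = (-1 + 2i, -2 + 3i).
A real fundamental pair from Re and Im of e^((-3+4i)t)v: X_1 = e^(-3t)(cos(4t)·(-1,-2) + sin(4t)·(-2,-3)), X_2 = e^(-3t)(sin(4t)·(-1,-2) - cos(4t)·(-2,-3)).
General solution: C_1X_1 + C_2X_2.

x_1(t) = -2C_1e^(-3t)sin(4t) - C_1e^(-3t)cos(4t) - C_2e^(-3t)sin(4t) + 2C_2e^(-3t)cos(4t), x_2(t) = -3C_1e^(-3t)sin(4t) - 2C_1e^(-3t)cos(4t) - 2C_2e^(-3t)sin(4t) + 3C_2e^(-3t)cos(4t)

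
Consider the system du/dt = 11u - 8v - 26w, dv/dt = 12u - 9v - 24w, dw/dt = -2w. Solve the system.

Coefficient matrix A = [[11, -8, -26], [12, -9, -24], [0, 0, -2]].
det(A - λI) = 0 gives eigenvalues λ = 3, -1, -2.
For λ=3: eigenvector (1,1,0).
For λ=-1: eigenvector (2,3,0).
For λ=-2: eigenvector (2,0,1).
General solution: K_1e^(3t)(1,1,0) + K_2e^(-t)(2,3,0) + K_3e^(-2t)(2,0,1).

u(t) = K_1e^(3t) + 2K_2e^(-t) + 2K_3e^(-2t), v(t) = K_1e^(3t) + 3K_2e^(-t), w(t) = K_3e^(-2t)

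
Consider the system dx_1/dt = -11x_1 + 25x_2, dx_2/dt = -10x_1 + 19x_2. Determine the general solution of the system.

x_1(t) = C_1e^(4t)sin(5t) - 2C_1e^(4t)cos(5t) - 2C_2e^(4t)sin(5t) - C_2e^(4t)cos(5t), x_2(t) = C_1e^(4t)sin(5t) - C_1e^(4t)cos(5t) - C_2e^(4t)sin(5t) - C_2e^(4t)cos(5t)

Coefficient matrix A = [[-11, 25], [-10, 19]].
Characteristic polynomial det(A - λI) = λ^2 - 8λ + 41 = 0.
Eigenvalues λ = 4 ± 5i (complex conjugate pair).
For λ=4+5i: an eigenvector is (-2,-1) - i(1,1) = (-2 - i, -1 - i).
A real fundamental pair from Re and Im of e^((4+5i)t)v: X_1 = e^(4t)(cos(5t)·(-2,-1) + sin(5t)·(1,1)), X_2 = e^(4t)(sin(5t)·(-2,-1) - cos(5t)·(1,1)).
General solution: C_1X_1 + C_2X_2.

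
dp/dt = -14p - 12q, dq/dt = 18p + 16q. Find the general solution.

Coefficient matrix A = [[-14, -12], [18, 16]].
Characteristic polynomial det(A - λI) = λ^2 - 2λ - 8 = 0.
Eigenvalues λ = 4, -2.
For λ=4: (A-λI) row 1 is [-18, -12], so an eigenvector is (2, -3).
For λ=-2: (A-λI) row 1 is [-12, -12], so an eigenvector is (-1, 1).
General solution: c_1e^(4t)(2,-3) + c_2e^(-2t)(-1,1).

p(t) = 2c_1e^(4t) - c_2e^(-2t), q(t) = -3c_1e^(4t) + c_2e^(-2t)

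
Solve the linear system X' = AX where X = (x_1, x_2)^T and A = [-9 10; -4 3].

Coefficient matrix A = [[-9, 10], [-4, 3]].
Characteristic polynomial det(A - λI) = λ^2 + 6λ + 13 = 0.
Eigenvalues λ = -3 ± 2i (complex conjugate pair).
For λ=-3+2i: an eigenvector is (1,1) - i(2,1) = (1 - 2i, 1 - i).
A real fundamental pair from Re and Im of e^((-3+2i)t)v: X_1 = e^(-3t)(cos(2t)·(1,1) + sin(2t)·(2,1)), X_2 = e^(-3t)(sin(2t)·(1,1) - cos(2t)·(2,1)).
General solution: c_1X_1 + c_2X_2.

x_1(t) = 2c_1e^(-3t)sin(2t) + c_1e^(-3t)cos(2t) + c_2e^(-3t)sin(2t) - 2c_2e^(-3t)cos(2t), x_2(t) = c_1e^(-3t)sin(2t) + c_1e^(-3t)cos(2t) + c_2e^(-3t)sin(2t) - c_2e^(-3t)cos(2t)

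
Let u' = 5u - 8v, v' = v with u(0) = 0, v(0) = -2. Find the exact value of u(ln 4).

4080

A = [[5,-8],[0,1]]; eigenvalues λ = 1, 5.
Eigenvectors: (2,1) for λ=1, (-1,0) for λ=5.
From the initial condition, c_1 = -2, c_2 = -4.
u(ln 4) = (-2)(4^1)(2) + (-4)(4^5)(-1) = 4080.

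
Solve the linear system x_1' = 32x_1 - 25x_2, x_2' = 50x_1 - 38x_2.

Coefficient matrix A = [[32, -25], [50, -38]].
Characteristic polynomial det(A - λI) = λ^2 + 6λ + 34 = 0.
Eigenvalues λ = -3 ± 5i (complex conjugate pair).
For λ=-3+5i: an eigenvector is (-1,-1) - i(-2,-3) = (-1 + 2i, -1 + 3i).
A real fundamental pair from Re and Im of e^((-3+5i)t)v: X_1 = e^(-3t)(cos(5t)·(-1,-1) + sin(5t)·(-2,-3)), X_2 = e^(-3t)(sin(5t)·(-1,-1) - cos(5t)·(-2,-3)).
General solution: C_1X_1 + C_2X_2.

x_1(t) = -2C_1e^(-3t)sin(5t) - C_1e^(-3t)cos(5t) - C_2e^(-3t)sin(5t) + 2C_2e^(-3t)cos(5t), x_2(t) = -3C_1e^(-3t)sin(5t) - C_1e^(-3t)cos(5t) - C_2e^(-3t)sin(5t) + 3C_2e^(-3t)cos(5t)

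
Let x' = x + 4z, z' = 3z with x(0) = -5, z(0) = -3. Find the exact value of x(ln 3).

A = [[1,4],[0,3]]; eigenvalues λ = 3, 1.
Eigenvectors: (-2,-1) for λ=3, (-1,0) for λ=1.
From the initial condition, c_1 = 3, c_2 = -1.
x(ln 3) = (3)(3^3)(-2) + (-1)(3^1)(-1) = -159.

-159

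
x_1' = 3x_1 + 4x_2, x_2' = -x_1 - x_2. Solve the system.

x_1(t) = -2K_1e^(t) - 2K_2te^(t) - K_2e^(t), x_2(t) = K_1e^(t) + K_2te^(t)

Coefficient matrix A = [[3, 4], [-1, -1]].
Characteristic polynomial det(A - λI) = λ^2 - 2λ + 1 = 0.
Single eigenvalue λ = 1 with algebraic multiplicity 2.
Eigenvector v = (-2,1); generalized eigenvector w with (A-λI)w=v is (-1,0).
General solution: e^(t)[K_1·v + K_2·(t·v + w)].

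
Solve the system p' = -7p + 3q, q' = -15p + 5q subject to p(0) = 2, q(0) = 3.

Coefficient matrix A = [[-7, 3], [-15, 5]].
Characteristic polynomial det(A - λI) = λ^2 + 2λ + 10 = 0.
Eigenvalues λ = -1 ± 3i (complex conjugate pair).
For λ=-1+3i: an eigenvector is (0,1) - i(1,2) = (0 - i, 1 - 2i).
A real fundamental pair from Re and Im of e^((-1+3i)t)v: X_1 = e^(-t)(cos(3t)·(0,1) + sin(3t)·(1,2)), X_2 = e^(-t)(sin(3t)·(0,1) - cos(3t)·(1,2)).
General solution: K_1X_1 + K_2X_2.
Applying p(0)=2, q(0)=3 gives K_1=-1, K_2=-2.

p(t) = -e^(-t)sin(3t) + 2e^(-t)cos(3t), q(t) = -4e^(-t)sin(3t) + 3e^(-t)cos(3t)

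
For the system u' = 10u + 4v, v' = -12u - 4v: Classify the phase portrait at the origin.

A = [[10,4],[-12,-4]]; det(A-λI) = λ^2 - 6λ + 8.
λ = 4, 2: both positive.

unstable node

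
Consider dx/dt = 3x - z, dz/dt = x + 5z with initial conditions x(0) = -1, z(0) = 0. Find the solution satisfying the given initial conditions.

x(t) = te^(4t) - e^(4t), z(t) = -te^(4t)

Coefficient matrix A = [[3, -1], [1, 5]].
Characteristic polynomial det(A - λI) = λ^2 - 8λ + 16 = 0.
Single eigenvalue λ = 4 with algebraic multiplicity 2.
Eigenvector v = (-1,1); generalized eigenvector w with (A-λI)w=v is (2,-1).
General solution: e^(4t)[c_1·v + c_2·(t·v + w)].
Applying x(0)=-1, z(0)=0 gives c_1=-1, c_2=-1.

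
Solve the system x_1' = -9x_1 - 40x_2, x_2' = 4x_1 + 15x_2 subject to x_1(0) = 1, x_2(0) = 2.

x_1(t) = -23e^(3t)sin(4t) + e^(3t)cos(4t), x_2(t) = 7e^(3t)sin(4t) + 2e^(3t)cos(4t)

Coefficient matrix A = [[-9, -40], [4, 15]].
Characteristic polynomial det(A - λI) = λ^2 - 6λ + 25 = 0.
Eigenvalues λ = 3 ± 4i (complex conjugate pair).
For λ=3+4i: an eigenvector is (-1,0) - i(3,-1) = (-1 - 3i, 0 + i).
A real fundamental pair from Re and Im of e^((3+4i)t)v: X_1 = e^(3t)(cos(4t)·(-1,0) + sin(4t)·(3,-1)), X_2 = e^(3t)(sin(4t)·(-1,0) - cos(4t)·(3,-1)).
General solution: C_1X_1 + C_2X_2.
Applying x_1(0)=1, x_2(0)=2 gives C_1=-7, C_2=2.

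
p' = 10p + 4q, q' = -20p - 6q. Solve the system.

Coefficient matrix A = [[10, 4], [-20, -6]].
Characteristic polynomial det(A - λI) = λ^2 - 4λ + 20 = 0.
Eigenvalues λ = 2 ± 4i (complex conjugate pair).
For λ=2+4i: an eigenvector is (0,1) - i(1,-2) = (0 - i, 1 + 2i).
A real fundamental pair from Re and Im of e^((2+4i)t)v: X_1 = e^(2t)(cos(4t)·(0,1) + sin(4t)·(1,-2)), X_2 = e^(2t)(sin(4t)·(0,1) - cos(4t)·(1,-2)).
General solution: K_1X_1 + K_2X_2.

p(t) = K_1e^(2t)sin(4t) - K_2e^(2t)cos(4t), q(t) = -2K_1e^(2t)sin(4t) + K_1e^(2t)cos(4t) + K_2e^(2t)sin(4t) + 2K_2e^(2t)cos(4t)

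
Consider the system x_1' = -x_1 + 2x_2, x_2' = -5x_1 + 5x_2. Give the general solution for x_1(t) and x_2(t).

x_1(t) = c_1e^(2t)sin(t) + c_1e^(2t)cos(t) + c_2e^(2t)sin(t) - c_2e^(2t)cos(t), x_2(t) = c_1e^(2t)sin(t) + 2c_1e^(2t)cos(t) + 2c_2e^(2t)sin(t) - c_2e^(2t)cos(t)

Coefficient matrix A = [[-1, 2], [-5, 5]].
Characteristic polynomial det(A - λI) = λ^2 - 4λ + 5 = 0.
Eigenvalues λ = 2 ± i (complex conjugate pair).
For λ=2+i: an eigenvector is (1,2) - i(1,1) = (1 - i, 2 - i).
A real fundamental pair from Re and Im of e^((2+i)t)v: X_1 = e^(2t)(cos(t)·(1,2) + sin(t)·(1,1)), X_2 = e^(2t)(sin(t)·(1,2) - cos(t)·(1,1)).
General solution: c_1X_1 + c_2X_2.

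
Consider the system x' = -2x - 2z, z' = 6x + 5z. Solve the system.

x(t) = 2C_1e^(t) - C_2e^(2t), z(t) = -3C_1e^(t) + 2C_2e^(2t)

Coefficient matrix A = [[-2, -2], [6, 5]].
Characteristic polynomial det(A - λI) = λ^2 - 3λ + 2 = 0.
Eigenvalues λ = 1, 2.
For λ=1: (A-λI) row 1 is [-3, -2], so an eigenvector is (2, -3).
For λ=2: (A-λI) row 1 is [-4, -2], so an eigenvector is (-1, 2).
General solution: C_1e^(t)(2,-3) + C_2e^(2t)(-1,2).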